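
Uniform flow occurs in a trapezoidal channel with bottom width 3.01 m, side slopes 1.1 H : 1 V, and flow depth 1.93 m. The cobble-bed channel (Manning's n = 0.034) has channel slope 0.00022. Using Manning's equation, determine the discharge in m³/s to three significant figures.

A = (b + z·y)·y = (3.01 + 1.1×1.93)×1.93 = 9.907 m²
P = b + 2y√(1+z²) = 3.01 + 2×1.93×√(1+1.1²) = 8.748 m
R = A/P = 9.907/8.748 = 1.132 m
Q = (1/n)·A·R^(2/3)·S^(1/2) = (1/0.034) × 9.907 × 1.132^(2/3) × 0.00022^(1/2) = 4.695 m³/s

4.70 m³/s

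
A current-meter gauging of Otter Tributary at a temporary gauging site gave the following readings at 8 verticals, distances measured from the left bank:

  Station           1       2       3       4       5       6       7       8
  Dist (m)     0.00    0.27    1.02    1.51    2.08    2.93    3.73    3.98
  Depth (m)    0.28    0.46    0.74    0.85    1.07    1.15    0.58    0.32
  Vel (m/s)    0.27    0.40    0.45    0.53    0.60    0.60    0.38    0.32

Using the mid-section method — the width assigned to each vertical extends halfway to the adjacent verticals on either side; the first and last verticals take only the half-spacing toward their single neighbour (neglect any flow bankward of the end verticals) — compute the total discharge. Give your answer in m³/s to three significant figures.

w_1 = (0.27 − 0.00)/2 = 0.135 m; q_1 = 0.27 × 0.28 × 0.135 = 0.01021 m³/s
w_2 = (1.02 − 0.00)/2 = 0.51 m; q_2 = 0.40 × 0.46 × 0.51 = 0.09384 m³/s
w_3 = (1.51 − 0.27)/2 = 0.62 m; q_3 = 0.45 × 0.74 × 0.62 = 0.2065 m³/s
w_4 = (2.08 − 1.02)/2 = 0.53 m; q_4 = 0.53 × 0.85 × 0.53 = 0.2388 m³/s
w_5 = (2.93 − 1.51)/2 = 0.71 m; q_5 = 0.60 × 1.07 × 0.71 = 0.4558 m³/s
w_6 = (3.73 − 2.08)/2 = 0.825 m; q_6 = 0.60 × 1.15 × 0.825 = 0.5693 m³/s
w_7 = (3.98 − 2.93)/2 = 0.525 m; q_7 = 0.38 × 0.58 × 0.525 = 0.1157 m³/s
w_8 = (3.98 − 3.73)/2 = 0.125 m; q_8 = 0.32 × 0.32 × 0.125 = 0.01280 m³/s
Q = Σ qᵢ = 1.703 m³/s

1.70 m³/s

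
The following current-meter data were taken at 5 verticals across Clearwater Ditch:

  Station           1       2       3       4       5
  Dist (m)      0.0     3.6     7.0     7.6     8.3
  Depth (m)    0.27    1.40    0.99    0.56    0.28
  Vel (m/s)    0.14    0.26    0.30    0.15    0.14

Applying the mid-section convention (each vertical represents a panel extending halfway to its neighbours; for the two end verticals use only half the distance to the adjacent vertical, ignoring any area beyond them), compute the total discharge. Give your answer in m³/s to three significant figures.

2.00 m³/s

w_1 = (3.6 − 0.0)/2 = 1.8 m; q_1 = 0.14 × 0.27 × 1.8 = 0.06804 m³/s
w_2 = (7.0 − 0.0)/2 = 3.5 m; q_2 = 0.26 × 1.40 × 3.5 = 1.274 m³/s
w_3 = (7.6 − 3.6)/2 = 2 m; q_3 = 0.30 × 0.99 × 2 = 0.5940 m³/s
w_4 = (8.3 − 7.0)/2 = 0.65 m; q_4 = 0.15 × 0.56 × 0.65 = 0.05460 m³/s
w_5 = (8.3 − 7.6)/2 = 0.35 m; q_5 = 0.14 × 0.28 × 0.35 = 0.01372 m³/s
Q = Σ qᵢ = 2.004 m³/s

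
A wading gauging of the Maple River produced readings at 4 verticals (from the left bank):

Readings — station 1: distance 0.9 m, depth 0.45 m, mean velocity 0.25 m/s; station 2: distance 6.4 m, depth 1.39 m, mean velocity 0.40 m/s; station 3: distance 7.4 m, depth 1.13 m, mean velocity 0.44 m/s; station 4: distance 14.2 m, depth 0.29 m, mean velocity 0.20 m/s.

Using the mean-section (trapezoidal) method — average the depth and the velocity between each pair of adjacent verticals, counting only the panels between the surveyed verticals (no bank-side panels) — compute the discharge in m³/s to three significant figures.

Panel 1-2: Δb = 5.5 m, d̄ = (0.45+1.39)/2 = 0.92, v̄ = (0.25+0.40)/2 = 0.325 → q = 5.5×0.92×0.325 = 1.645 m³/s
Panel 2-3: Δb = 1 m, d̄ = (1.39+1.13)/2 = 1.26, v̄ = (0.40+0.44)/2 = 0.42 → q = 1×1.26×0.42 = 0.5292 m³/s
Panel 3-4: Δb = 6.8 m, d̄ = (1.13+0.29)/2 = 0.71, v̄ = (0.44+0.20)/2 = 0.32 → q = 6.8×0.71×0.32 = 1.545 m³/s
Q = Σ q = 3.719 m³/s

3.72 m³/s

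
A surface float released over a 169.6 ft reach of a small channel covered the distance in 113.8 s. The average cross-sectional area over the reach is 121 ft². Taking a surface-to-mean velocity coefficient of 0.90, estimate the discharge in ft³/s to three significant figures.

v_surface = L / t̄ = 169.6 / 113.8 = 1.490 ft/s
v_mean = 0.90 × 1.490 = 1.341 ft/s
Q = A × v_mean = 121 × 1.341 = 162.3 ft³/s

162 ft³/s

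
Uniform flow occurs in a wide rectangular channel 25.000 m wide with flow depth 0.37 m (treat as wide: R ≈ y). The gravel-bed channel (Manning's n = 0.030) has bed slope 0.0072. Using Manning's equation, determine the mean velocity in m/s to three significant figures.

1.46 m/s

A = b·y = 25.000 × 0.37 = 9.250 m²
Wide channel: R ≈ y = 0.37 m
Q = (1/n)·A·R^(2/3)·S^(1/2) = (1/0.030) × 9.250 × 0.3700^(2/3) × 0.0072^(1/2) = 13.48 m³/s
V = Q/A = 13.48/9.250 = 1.458 m/s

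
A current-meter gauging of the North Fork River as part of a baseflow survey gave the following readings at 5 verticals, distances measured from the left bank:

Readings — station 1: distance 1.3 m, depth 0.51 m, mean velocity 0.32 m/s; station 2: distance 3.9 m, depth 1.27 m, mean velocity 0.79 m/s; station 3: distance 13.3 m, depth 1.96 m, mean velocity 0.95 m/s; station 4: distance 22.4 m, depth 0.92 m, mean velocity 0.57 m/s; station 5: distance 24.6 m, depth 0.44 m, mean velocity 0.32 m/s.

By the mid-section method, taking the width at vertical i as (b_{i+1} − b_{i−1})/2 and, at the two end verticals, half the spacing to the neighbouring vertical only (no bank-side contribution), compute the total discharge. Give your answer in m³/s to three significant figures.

w_1 = (3.9 − 1.3)/2 = 1.3 m; q_1 = 0.32 × 0.51 × 1.3 = 0.2122 m³/s
w_2 = (13.3 − 1.3)/2 = 6 m; q_2 = 0.79 × 1.27 × 6 = 6.020 m³/s
w_3 = (22.4 − 3.9)/2 = 9.25 m; q_3 = 0.95 × 1.96 × 9.25 = 17.22 m³/s
w_4 = (24.6 − 13.3)/2 = 5.65 m; q_4 = 0.57 × 0.92 × 5.65 = 2.963 m³/s
w_5 = (24.6 − 22.4)/2 = 1.1 m; q_5 = 0.32 × 0.44 × 1.1 = 0.1549 m³/s
Q = Σ qᵢ = 26.57 m³/s

26.6 m³/s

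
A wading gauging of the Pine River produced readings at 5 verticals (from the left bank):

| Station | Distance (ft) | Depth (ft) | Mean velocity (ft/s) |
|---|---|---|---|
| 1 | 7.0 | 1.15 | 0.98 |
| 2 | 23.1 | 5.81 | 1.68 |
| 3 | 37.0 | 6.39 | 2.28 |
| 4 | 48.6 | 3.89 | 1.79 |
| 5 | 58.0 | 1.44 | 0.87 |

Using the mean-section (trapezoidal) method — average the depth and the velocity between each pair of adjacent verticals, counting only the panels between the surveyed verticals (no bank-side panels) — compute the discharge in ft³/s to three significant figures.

Panel 1-2: Δb = 16.1 ft, d̄ = (1.15+5.81)/2 = 3.48, v̄ = (0.98+1.68)/2 = 1.33 → q = 16.1×3.48×1.33 = 74.52 ft³/s
Panel 2-3: Δb = 13.9 ft, d̄ = (5.81+6.39)/2 = 6.1, v̄ = (1.68+2.28)/2 = 1.98 → q = 13.9×6.1×1.98 = 167.9 ft³/s
Panel 3-4: Δb = 11.6 ft, d̄ = (6.39+3.89)/2 = 5.14, v̄ = (2.28+1.79)/2 = 2.035 → q = 11.6×5.14×2.035 = 121.3 ft³/s
Panel 4-5: Δb = 9.4 ft, d̄ = (3.89+1.44)/2 = 2.665, v̄ = (1.79+0.87)/2 = 1.33 → q = 9.4×2.665×1.33 = 33.32 ft³/s
Q = Σ q = 397.1 ft³/s

397 ft³/s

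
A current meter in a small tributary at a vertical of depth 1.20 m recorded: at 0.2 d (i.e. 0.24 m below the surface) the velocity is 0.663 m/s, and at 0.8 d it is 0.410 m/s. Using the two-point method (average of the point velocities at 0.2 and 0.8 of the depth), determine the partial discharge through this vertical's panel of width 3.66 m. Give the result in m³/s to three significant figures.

v̄ = (0.663 + 0.410) / 2 = 0.5365 m/s
q = v̄ × d × w = 0.5365 × 1.20 × 3.66 = 2.356 m³/s

2.36 m³/s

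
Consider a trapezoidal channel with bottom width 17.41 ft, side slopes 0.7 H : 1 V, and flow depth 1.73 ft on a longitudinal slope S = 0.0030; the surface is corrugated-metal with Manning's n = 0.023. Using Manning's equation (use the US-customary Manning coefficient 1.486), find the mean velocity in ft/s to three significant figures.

A = (b + z·y)·y = (17.41 + 0.7×1.73)×1.73 = 32.21 ft²
P = b + 2y√(1+z²) = 17.41 + 2×1.73×√(1+0.7²) = 21.63 ft
R = A/P = 32.21/21.63 = 1.489 ft
Q = (1.486/n)·A·R^(2/3)·S^(1/2) = (1.486/0.023) × 32.21 × 1.489^(2/3) × 0.0030^(1/2) = 148.7 ft³/s
V = Q/A = 148.7/32.21 = 4.615 ft/s

4.61 ft/s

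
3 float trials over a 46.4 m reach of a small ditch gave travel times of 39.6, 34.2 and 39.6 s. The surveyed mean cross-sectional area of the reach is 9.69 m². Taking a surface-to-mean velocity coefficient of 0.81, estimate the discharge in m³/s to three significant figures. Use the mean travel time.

t̄ = (39.6 + 34.2 + 39.6) / 3 = 37.8 s
v_surface = L / t̄ = 46.4 / 37.8 = 1.228 m/s
v_mean = 0.81 × 1.228 = 0.9943 m/s
Q = A × v_mean = 9.69 × 0.9943 = 9.635 m³/s

9.63 m³/s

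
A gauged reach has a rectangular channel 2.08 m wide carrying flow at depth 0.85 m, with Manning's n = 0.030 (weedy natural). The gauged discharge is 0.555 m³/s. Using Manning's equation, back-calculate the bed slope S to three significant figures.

0.000244

A = b·y = 2.08 × 0.85 = 1.768 m²
P = b + 2y = 2.08 + 2×0.85 = 3.780 m
R = A/P = 1.768/3.780 = 0.4677 m
S = (Q·n / (1·A·R^(2/3)))² = (0.555×0.030 / (1×1.768×0.6026))² = 0.0002443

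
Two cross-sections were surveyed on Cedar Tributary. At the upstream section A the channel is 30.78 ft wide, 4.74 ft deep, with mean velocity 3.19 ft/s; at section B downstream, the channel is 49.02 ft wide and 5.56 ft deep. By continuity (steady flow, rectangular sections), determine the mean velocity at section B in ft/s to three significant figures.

Q = A₁V₁ = (30.78×4.74) × 3.19 = 465.4 ft³/s
A₂ = 49.02 × 5.56 = 272.6 ft²
V₂ = Q/A₂ = 465.4/272.6 = 1.708 ft/s

1.71 ft/s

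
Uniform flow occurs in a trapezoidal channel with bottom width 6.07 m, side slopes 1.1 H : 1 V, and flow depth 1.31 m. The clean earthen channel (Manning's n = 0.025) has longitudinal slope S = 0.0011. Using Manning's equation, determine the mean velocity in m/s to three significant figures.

A = (b + z·y)·y = (6.07 + 1.1×1.31)×1.31 = 9.839 m²
P = b + 2y√(1+z²) = 6.07 + 2×1.31×√(1+1.1²) = 9.965 m
R = A/P = 9.839/9.965 = 0.9874 m
Q = (1/n)·A·R^(2/3)·S^(1/2) = (1/0.025) × 9.839 × 0.9874^(2/3) × 0.0011^(1/2) = 12.94 m³/s
V = Q/A = 12.94/9.839 = 1.315 m/s

1.32 m/s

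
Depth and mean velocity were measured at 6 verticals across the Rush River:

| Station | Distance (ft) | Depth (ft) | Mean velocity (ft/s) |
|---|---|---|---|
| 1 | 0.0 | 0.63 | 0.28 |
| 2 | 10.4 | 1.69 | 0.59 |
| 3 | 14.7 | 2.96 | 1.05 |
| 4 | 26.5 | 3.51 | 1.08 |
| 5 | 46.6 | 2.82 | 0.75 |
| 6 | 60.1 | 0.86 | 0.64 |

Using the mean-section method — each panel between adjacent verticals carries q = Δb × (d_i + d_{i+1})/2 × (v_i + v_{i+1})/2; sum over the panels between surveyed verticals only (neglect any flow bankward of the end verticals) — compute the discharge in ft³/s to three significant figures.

130 ft³/s

Panel 1-2: Δb = 10.4 ft, d̄ = (0.63+1.69)/2 = 1.16, v̄ = (0.28+0.59)/2 = 0.435 → q = 10.4×1.16×0.435 = 5.248 ft³/s
Panel 2-3: Δb = 4.3 ft, d̄ = (1.69+2.96)/2 = 2.325, v̄ = (0.59+1.05)/2 = 0.82 → q = 4.3×2.325×0.82 = 8.198 ft³/s
Panel 3-4: Δb = 11.8 ft, d̄ = (2.96+3.51)/2 = 3.235, v̄ = (1.05+1.08)/2 = 1.065 → q = 11.8×3.235×1.065 = 40.65 ft³/s
Panel 4-5: Δb = 20.1 ft, d̄ = (3.51+2.82)/2 = 3.165, v̄ = (1.08+0.75)/2 = 0.915 → q = 20.1×3.165×0.915 = 58.21 ft³/s
Panel 5-6: Δb = 13.5 ft, d̄ = (2.82+0.86)/2 = 1.84, v̄ = (0.75+0.64)/2 = 0.695 → q = 13.5×1.84×0.695 = 17.26 ft³/s
Q = Σ q = 129.6 ft³/s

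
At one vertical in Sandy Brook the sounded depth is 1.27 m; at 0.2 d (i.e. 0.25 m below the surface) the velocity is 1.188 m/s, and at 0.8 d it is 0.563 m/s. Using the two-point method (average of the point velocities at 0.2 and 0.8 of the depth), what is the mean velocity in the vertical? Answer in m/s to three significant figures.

v̄ = (1.188 + 0.563) / 2 = 0.8755 m/s

0.876 m/s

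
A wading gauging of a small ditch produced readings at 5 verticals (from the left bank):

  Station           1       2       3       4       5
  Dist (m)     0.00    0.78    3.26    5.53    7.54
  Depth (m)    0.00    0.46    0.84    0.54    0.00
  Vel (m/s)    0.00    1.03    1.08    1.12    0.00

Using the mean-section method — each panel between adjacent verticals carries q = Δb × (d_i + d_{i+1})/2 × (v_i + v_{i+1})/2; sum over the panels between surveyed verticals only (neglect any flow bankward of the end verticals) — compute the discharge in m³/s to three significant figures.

Panel 1-2: Δb = 0.78 m, d̄ = (0.00+0.46)/2 = 0.23, v̄ = (0.00+1.03)/2 = 0.515 → q = 0.78×0.23×0.515 = 0.09239 m³/s
Panel 2-3: Δb = 2.48 m, d̄ = (0.46+0.84)/2 = 0.65, v̄ = (1.03+1.08)/2 = 1.055 → q = 2.48×0.65×1.055 = 1.701 m³/s
Panel 3-4: Δb = 2.27 m, d̄ = (0.84+0.54)/2 = 0.69, v̄ = (1.08+1.12)/2 = 1.1 → q = 2.27×0.69×1.1 = 1.723 m³/s
Panel 4-5: Δb = 2.01 m, d̄ = (0.54+0.00)/2 = 0.27, v̄ = (1.12+0.00)/2 = 0.56 → q = 2.01×0.27×0.56 = 0.3039 m³/s
Q = Σ q = 3.820 m³/s

3.82 m³/s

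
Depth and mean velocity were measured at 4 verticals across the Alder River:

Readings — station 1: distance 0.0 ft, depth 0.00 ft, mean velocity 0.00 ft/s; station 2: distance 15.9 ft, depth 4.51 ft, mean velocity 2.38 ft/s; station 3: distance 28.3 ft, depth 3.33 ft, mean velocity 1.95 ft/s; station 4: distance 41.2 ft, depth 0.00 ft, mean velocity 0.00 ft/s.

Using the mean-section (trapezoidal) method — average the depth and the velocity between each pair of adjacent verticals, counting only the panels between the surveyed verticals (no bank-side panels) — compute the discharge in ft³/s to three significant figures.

169 ft³/s

Panel 1-2: Δb = 15.9 ft, d̄ = (0.00+4.51)/2 = 2.255, v̄ = (0.00+2.38)/2 = 1.19 → q = 15.9×2.255×1.19 = 42.67 ft³/s
Panel 2-3: Δb = 12.4 ft, d̄ = (4.51+3.33)/2 = 3.92, v̄ = (2.38+1.95)/2 = 2.165 → q = 12.4×3.92×2.165 = 105.2 ft³/s
Panel 3-4: Δb = 12.9 ft, d̄ = (3.33+0.00)/2 = 1.665, v̄ = (1.95+0.00)/2 = 0.975 → q = 12.9×1.665×0.975 = 20.94 ft³/s
Q = Σ q = 168.8 ft³/s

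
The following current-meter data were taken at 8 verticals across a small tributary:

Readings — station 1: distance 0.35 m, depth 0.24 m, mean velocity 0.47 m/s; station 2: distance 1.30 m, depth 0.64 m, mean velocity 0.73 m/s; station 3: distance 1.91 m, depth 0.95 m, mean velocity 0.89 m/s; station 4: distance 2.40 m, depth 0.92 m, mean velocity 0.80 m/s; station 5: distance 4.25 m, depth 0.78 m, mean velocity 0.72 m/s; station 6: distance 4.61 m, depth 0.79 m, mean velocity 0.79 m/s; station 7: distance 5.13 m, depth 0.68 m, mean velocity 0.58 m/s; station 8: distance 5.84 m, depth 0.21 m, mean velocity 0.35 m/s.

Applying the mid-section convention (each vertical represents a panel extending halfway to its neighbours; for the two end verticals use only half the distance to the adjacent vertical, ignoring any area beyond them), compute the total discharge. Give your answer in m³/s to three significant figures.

2.91 m³/s

w_1 = (1.30 − 0.35)/2 = 0.475 m; q_1 = 0.47 × 0.24 × 0.475 = 0.05358 m³/s
w_2 = (1.91 − 0.35)/2 = 0.78 m; q_2 = 0.73 × 0.64 × 0.78 = 0.3644 m³/s
w_3 = (2.40 − 1.30)/2 = 0.55 m; q_3 = 0.89 × 0.95 × 0.55 = 0.4650 m³/s
w_4 = (4.25 − 1.91)/2 = 1.17 m; q_4 = 0.80 × 0.92 × 1.17 = 0.8611 m³/s
w_5 = (4.61 − 2.40)/2 = 1.105 m; q_5 = 0.72 × 0.78 × 1.105 = 0.6206 m³/s
w_6 = (5.13 − 4.25)/2 = 0.44 m; q_6 = 0.79 × 0.79 × 0.44 = 0.2746 m³/s
w_7 = (5.84 − 4.61)/2 = 0.615 m; q_7 = 0.58 × 0.68 × 0.615 = 0.2426 m³/s
w_8 = (5.84 − 5.13)/2 = 0.355 m; q_8 = 0.35 × 0.21 × 0.355 = 0.02609 m³/s
Q = Σ qᵢ = 2.908 m³/s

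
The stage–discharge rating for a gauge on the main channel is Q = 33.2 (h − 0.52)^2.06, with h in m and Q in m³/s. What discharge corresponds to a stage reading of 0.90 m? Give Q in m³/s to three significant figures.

4.52 m³/s

Q = 33.2 × (0.90 − 0.52)^2.06 = 33.2 × 0.38^2.06 = 4.524 m³/s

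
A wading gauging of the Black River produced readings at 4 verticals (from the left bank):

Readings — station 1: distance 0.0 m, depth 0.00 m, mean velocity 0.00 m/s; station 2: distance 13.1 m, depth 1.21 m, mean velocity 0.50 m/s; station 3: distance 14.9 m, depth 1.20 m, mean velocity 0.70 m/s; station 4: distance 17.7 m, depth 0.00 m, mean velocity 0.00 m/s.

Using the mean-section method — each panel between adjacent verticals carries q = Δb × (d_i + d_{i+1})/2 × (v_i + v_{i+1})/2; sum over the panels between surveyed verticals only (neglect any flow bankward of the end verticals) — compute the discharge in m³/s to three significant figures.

3.87 m³/s

Panel 1-2: Δb = 13.1 m, d̄ = (0.00+1.21)/2 = 0.605, v̄ = (0.00+0.50)/2 = 0.25 → q = 13.1×0.605×0.25 = 1.981 m³/s
Panel 2-3: Δb = 1.8 m, d̄ = (1.21+1.20)/2 = 1.205, v̄ = (0.50+0.70)/2 = 0.6 → q = 1.8×1.205×0.6 = 1.301 m³/s
Panel 3-4: Δb = 2.8 m, d̄ = (1.20+0.00)/2 = 0.6, v̄ = (0.70+0.00)/2 = 0.35 → q = 2.8×0.6×0.35 = 0.5880 m³/s
Q = Σ q = 3.871 m³/s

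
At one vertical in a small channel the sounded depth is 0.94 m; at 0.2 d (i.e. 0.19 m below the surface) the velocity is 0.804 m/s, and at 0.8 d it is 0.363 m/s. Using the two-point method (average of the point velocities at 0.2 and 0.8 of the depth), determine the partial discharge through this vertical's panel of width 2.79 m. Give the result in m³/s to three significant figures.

v̄ = (0.804 + 0.363) / 2 = 0.5835 m/s
q = v̄ × d × w = 0.5835 × 0.94 × 2.79 = 1.530 m³/s

1.53 m³/s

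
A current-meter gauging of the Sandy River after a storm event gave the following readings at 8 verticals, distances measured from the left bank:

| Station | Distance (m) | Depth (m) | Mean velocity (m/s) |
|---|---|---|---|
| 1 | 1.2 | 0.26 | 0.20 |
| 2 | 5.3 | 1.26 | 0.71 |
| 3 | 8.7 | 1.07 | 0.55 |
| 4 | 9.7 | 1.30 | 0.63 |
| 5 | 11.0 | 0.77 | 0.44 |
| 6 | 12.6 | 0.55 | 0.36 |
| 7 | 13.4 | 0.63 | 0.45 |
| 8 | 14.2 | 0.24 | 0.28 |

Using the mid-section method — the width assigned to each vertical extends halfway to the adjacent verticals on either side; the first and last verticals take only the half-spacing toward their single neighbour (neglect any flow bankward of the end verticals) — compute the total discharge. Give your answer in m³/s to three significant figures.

6.68 m³/s

w_1 = (5.3 − 1.2)/2 = 2.05 m; q_1 = 0.20 × 0.26 × 2.05 = 0.1066 m³/s
w_2 = (8.7 − 1.2)/2 = 3.75 m; q_2 = 0.71 × 1.26 × 3.75 = 3.355 m³/s
w_3 = (9.7 − 5.3)/2 = 2.2 m; q_3 = 0.55 × 1.07 × 2.2 = 1.295 m³/s
w_4 = (11.0 − 8.7)/2 = 1.15 m; q_4 = 0.63 × 1.30 × 1.15 = 0.9419 m³/s
w_5 = (12.6 − 9.7)/2 = 1.45 m; q_5 = 0.44 × 0.77 × 1.45 = 0.4913 m³/s
w_6 = (13.4 − 11.0)/2 = 1.2 m; q_6 = 0.36 × 0.55 × 1.2 = 0.2376 m³/s
w_7 = (14.2 − 12.6)/2 = 0.8 m; q_7 = 0.45 × 0.63 × 0.8 = 0.2268 m³/s
w_8 = (14.2 − 13.4)/2 = 0.4 m; q_8 = 0.28 × 0.24 × 0.4 = 0.02688 m³/s
Q = Σ qᵢ = 6.680 m³/s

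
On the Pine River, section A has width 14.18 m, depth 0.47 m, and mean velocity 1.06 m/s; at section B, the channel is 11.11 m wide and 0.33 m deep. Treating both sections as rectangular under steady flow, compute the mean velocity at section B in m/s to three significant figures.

Q = A₁V₁ = (14.18×0.47) × 1.06 = 7.064 m³/s
A₂ = 11.11 × 0.33 = 3.666 m²
V₂ = Q/A₂ = 7.064/3.666 = 1.927 m/s

1.93 m/s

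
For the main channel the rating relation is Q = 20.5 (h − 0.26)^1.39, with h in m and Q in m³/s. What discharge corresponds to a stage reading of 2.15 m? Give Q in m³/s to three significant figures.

49.7 m³/s

Q = 20.5 × (2.15 − 0.26)^1.39 = 20.5 × 1.89^1.39 = 49.66 m³/s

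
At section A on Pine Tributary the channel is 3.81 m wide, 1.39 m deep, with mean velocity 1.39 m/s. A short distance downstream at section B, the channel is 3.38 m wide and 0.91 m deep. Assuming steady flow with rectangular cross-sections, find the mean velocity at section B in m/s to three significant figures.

Q = A₁V₁ = (3.81×1.39) × 1.39 = 7.361 m³/s
A₂ = 3.38 × 0.91 = 3.076 m²
V₂ = Q/A₂ = 7.361/3.076 = 2.393 m/s

2.39 m/s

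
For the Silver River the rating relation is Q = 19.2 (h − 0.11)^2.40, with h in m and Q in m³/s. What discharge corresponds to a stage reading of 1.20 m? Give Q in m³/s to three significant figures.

23.6 m³/s

Q = 19.2 × (1.20 − 0.11)^2.40 = 19.2 × 1.09^2.40 = 23.61 m³/s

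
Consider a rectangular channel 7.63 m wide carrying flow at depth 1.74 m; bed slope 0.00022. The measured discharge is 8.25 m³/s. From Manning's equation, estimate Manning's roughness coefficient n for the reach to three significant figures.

A = b·y = 7.63 × 1.74 = 13.28 m²
P = b + 2y = 7.63 + 2×1.74 = 11.11 m
R = A/P = 13.28/11.11 = 1.195 m
n = (1/Q)·A·R^(2/3)·S^(1/2) = (1/8.25) × 13.28 × 1.126 × 0.01483 = 0.02688

0.0269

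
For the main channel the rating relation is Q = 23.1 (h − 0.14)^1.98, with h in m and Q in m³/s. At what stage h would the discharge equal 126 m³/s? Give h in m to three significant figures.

h − h₀ = (Q/C)^(1/b) = (126/23.1)^(1/1.98) = 2.356 m
h = 0.14 + 2.356 = 2.496 m

2.50 m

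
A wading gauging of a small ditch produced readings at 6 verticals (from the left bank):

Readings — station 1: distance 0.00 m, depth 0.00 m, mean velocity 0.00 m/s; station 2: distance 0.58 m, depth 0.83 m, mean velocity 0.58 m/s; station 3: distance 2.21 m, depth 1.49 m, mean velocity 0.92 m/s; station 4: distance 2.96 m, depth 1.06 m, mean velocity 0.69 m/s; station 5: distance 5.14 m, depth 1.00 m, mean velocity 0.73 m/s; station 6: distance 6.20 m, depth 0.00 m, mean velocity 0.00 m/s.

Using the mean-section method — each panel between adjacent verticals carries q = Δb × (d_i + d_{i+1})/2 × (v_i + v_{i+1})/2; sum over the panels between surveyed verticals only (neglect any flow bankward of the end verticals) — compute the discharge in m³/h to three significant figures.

14600 m³/h

Panel 1-2: Δb = 0.58 m, d̄ = (0.00+0.83)/2 = 0.415, v̄ = (0.00+0.58)/2 = 0.29 → q = 0.58×0.415×0.29 = 0.06980 m³/s
Panel 2-3: Δb = 1.63 m, d̄ = (0.83+1.49)/2 = 1.16, v̄ = (0.58+0.92)/2 = 0.75 → q = 1.63×1.16×0.75 = 1.418 m³/s
Panel 3-4: Δb = 0.75 m, d̄ = (1.49+1.06)/2 = 1.275, v̄ = (0.92+0.69)/2 = 0.805 → q = 0.75×1.275×0.805 = 0.7698 m³/s
Panel 4-5: Δb = 2.18 m, d̄ = (1.06+1.00)/2 = 1.03, v̄ = (0.69+0.73)/2 = 0.71 → q = 2.18×1.03×0.71 = 1.594 m³/s
Panel 5-6: Δb = 1.06 m, d̄ = (1.00+0.00)/2 = 0.5, v̄ = (0.73+0.00)/2 = 0.365 → q = 1.06×0.5×0.365 = 0.1935 m³/s
Q = Σ q = 4.045 m³/s
= 4.045 × 3600 = 14560 m³/h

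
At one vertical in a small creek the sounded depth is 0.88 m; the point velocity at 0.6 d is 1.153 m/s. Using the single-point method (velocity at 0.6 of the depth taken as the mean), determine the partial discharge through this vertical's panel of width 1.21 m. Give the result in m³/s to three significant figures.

1.23 m³/s

v̄ = v₀.₆ = 1.153 m/s
q = v̄ × d × w = 1.153 × 0.88 × 1.21 = 1.228 m³/s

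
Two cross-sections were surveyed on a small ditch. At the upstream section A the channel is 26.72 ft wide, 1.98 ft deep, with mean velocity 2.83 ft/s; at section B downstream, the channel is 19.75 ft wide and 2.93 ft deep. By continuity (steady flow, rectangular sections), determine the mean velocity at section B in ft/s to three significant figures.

2.59 ft/s

Q = A₁V₁ = (26.72×1.98) × 2.83 = 149.7 ft³/s
A₂ = 19.75 × 2.93 = 57.87 ft²
V₂ = Q/A₂ = 149.7/57.87 = 2.587 ft/s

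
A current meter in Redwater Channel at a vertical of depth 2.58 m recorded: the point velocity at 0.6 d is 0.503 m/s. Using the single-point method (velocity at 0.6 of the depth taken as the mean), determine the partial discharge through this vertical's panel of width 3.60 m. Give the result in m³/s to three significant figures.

v̄ = v₀.₆ = 0.503 m/s
q = v̄ × d × w = 0.5030 × 2.58 × 3.60 = 4.672 m³/s

4.67 m³/s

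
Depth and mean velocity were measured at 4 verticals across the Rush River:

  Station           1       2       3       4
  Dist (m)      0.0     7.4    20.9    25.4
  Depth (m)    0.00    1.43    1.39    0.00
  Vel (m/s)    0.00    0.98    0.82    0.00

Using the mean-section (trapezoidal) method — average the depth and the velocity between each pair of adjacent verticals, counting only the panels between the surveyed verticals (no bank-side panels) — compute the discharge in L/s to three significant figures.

21000 L/s

Panel 1-2: Δb = 7.4 m, d̄ = (0.00+1.43)/2 = 0.715, v̄ = (0.00+0.98)/2 = 0.49 → q = 7.4×0.715×0.49 = 2.593 m³/s
Panel 2-3: Δb = 13.5 m, d̄ = (1.43+1.39)/2 = 1.41, v̄ = (0.98+0.82)/2 = 0.9 → q = 13.5×1.41×0.9 = 17.13 m³/s
Panel 3-4: Δb = 4.5 m, d̄ = (1.39+0.00)/2 = 0.695, v̄ = (0.82+0.00)/2 = 0.41 → q = 4.5×0.695×0.41 = 1.282 m³/s
Q = Σ q = 21.01 m³/s
= 21.01 × 1000 = 21010 L/s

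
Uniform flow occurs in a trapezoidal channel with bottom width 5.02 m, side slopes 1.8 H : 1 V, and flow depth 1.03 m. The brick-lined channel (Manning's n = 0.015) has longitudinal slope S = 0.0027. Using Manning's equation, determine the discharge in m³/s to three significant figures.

20.5 m³/s

A = (b + z·y)·y = (5.02 + 1.8×1.03)×1.03 = 7.080 m²
P = b + 2y√(1+z²) = 5.02 + 2×1.03×√(1+1.8²) = 9.262 m
R = A/P = 7.080/9.262 = 0.7645 m
Q = (1/n)·A·R^(2/3)·S^(1/2) = (1/0.015) × 7.080 × 0.7645^(2/3) × 0.0027^(1/2) = 20.51 m³/s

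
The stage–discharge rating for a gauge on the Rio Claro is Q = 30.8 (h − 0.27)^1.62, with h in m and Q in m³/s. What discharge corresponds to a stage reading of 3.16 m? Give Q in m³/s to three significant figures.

Q = 30.8 × (3.16 − 0.27)^1.62 = 30.8 × 2.89^1.62 = 171.9 m³/s

172 m³/s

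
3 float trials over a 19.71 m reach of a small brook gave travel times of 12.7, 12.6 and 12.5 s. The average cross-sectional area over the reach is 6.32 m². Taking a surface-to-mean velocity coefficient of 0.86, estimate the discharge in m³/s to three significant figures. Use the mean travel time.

t̄ = (12.7 + 12.6 + 12.5) / 3 = 12.6 s
v_surface = L / t̄ = 19.71 / 12.6 = 1.564 m/s
v_mean = 0.86 × 1.564 = 1.345 m/s
Q = A × v_mean = 6.32 × 1.345 = 8.502 m³/s

8.50 m³/s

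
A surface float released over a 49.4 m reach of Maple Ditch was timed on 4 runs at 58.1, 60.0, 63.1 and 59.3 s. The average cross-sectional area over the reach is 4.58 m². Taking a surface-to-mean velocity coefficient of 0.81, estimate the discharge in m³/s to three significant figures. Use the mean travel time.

t̄ = (58.1 + 60.0 + 63.1 + 59.3) / 4 = 60.125 s
v_surface = L / t̄ = 49.4 / 60.125 = 0.8216 m/s
v_mean = 0.81 × 0.8216 = 0.6655 m/s
Q = A × v_mean = 4.58 × 0.6655 = 3.048 m³/s

3.05 m³/s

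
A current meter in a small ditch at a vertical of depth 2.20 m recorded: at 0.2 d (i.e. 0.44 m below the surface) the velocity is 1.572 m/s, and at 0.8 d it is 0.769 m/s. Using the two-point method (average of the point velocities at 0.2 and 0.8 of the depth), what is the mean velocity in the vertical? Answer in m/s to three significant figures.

1.17 m/s

v̄ = (1.572 + 0.769) / 2 = 1.171 m/s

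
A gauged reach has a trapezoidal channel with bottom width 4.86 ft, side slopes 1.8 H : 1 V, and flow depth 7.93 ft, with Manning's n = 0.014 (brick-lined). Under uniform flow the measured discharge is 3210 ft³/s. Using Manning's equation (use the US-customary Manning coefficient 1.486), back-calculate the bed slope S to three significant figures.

0.00617

A = (b + z·y)·y = (4.86 + 1.8×7.93)×7.93 = 151.7 ft²
P = b + 2y√(1+z²) = 4.86 + 2×7.93×√(1+1.8²) = 37.52 ft
R = A/P = 151.7/37.52 = 4.044 ft
S = (Q·n / (1.486·A·R^(2/3)))² = (3210×0.014 / (1.486×151.7×2.538))² = 0.006165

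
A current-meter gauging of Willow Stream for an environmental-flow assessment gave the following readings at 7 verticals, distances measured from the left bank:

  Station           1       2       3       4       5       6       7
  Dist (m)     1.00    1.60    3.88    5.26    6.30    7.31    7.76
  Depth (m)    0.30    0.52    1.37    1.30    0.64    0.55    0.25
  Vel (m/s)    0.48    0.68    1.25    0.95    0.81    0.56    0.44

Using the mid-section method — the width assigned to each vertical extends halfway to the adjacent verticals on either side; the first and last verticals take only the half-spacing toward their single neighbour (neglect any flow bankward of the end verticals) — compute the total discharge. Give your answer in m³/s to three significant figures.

w_1 = (1.60 − 1.00)/2 = 0.3 m; q_1 = 0.48 × 0.30 × 0.3 = 0.04320 m³/s
w_2 = (3.88 − 1.00)/2 = 1.44 m; q_2 = 0.68 × 0.52 × 1.44 = 0.5092 m³/s
w_3 = (5.26 − 1.60)/2 = 1.83 m; q_3 = 1.25 × 1.37 × 1.83 = 3.134 m³/s
w_4 = (6.30 − 3.88)/2 = 1.21 m; q_4 = 0.95 × 1.30 × 1.21 = 1.494 m³/s
w_5 = (7.31 − 5.26)/2 = 1.025 m; q_5 = 0.81 × 0.64 × 1.025 = 0.5314 m³/s
w_6 = (7.76 − 6.30)/2 = 0.73 m; q_6 = 0.56 × 0.55 × 0.73 = 0.2248 m³/s
w_7 = (7.76 − 7.31)/2 = 0.225 m; q_7 = 0.44 × 0.25 × 0.225 = 0.02475 m³/s
Q = Σ qᵢ = 5.962 m³/s

5.96 m³/s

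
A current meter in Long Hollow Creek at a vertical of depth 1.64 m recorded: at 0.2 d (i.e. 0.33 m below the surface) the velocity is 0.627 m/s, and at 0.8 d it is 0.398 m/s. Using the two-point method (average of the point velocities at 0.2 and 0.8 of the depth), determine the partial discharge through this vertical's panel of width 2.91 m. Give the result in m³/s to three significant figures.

2.45 m³/s

v̄ = (0.627 + 0.398) / 2 = 0.5125 m/s
q = v̄ × d × w = 0.5125 × 1.64 × 2.91 = 2.446 m³/s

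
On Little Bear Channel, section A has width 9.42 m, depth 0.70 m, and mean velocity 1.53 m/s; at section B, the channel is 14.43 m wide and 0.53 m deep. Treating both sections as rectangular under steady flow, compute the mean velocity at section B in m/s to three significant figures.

1.32 m/s

Q = A₁V₁ = (9.42×0.70) × 1.53 = 10.09 m³/s
A₂ = 14.43 × 0.53 = 7.648 m²
V₂ = Q/A₂ = 10.09/7.648 = 1.319 m/s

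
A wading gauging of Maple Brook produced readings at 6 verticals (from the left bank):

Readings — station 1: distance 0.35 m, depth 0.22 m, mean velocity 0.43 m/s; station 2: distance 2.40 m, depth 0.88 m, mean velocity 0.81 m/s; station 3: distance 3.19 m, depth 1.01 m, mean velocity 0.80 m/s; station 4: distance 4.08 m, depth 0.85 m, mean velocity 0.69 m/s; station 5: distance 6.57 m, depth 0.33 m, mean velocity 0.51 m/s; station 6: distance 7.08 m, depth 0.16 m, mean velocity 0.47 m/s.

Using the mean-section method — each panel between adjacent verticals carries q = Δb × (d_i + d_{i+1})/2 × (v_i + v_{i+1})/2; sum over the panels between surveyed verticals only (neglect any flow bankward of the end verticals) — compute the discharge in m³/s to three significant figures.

Panel 1-2: Δb = 2.05 m, d̄ = (0.22+0.88)/2 = 0.55, v̄ = (0.43+0.81)/2 = 0.62 → q = 2.05×0.55×0.62 = 0.6991 m³/s
Panel 2-3: Δb = 0.79 m, d̄ = (0.88+1.01)/2 = 0.945, v̄ = (0.81+0.80)/2 = 0.805 → q = 0.79×0.945×0.805 = 0.6010 m³/s
Panel 3-4: Δb = 0.89 m, d̄ = (1.01+0.85)/2 = 0.93, v̄ = (0.80+0.69)/2 = 0.745 → q = 0.89×0.93×0.745 = 0.6166 m³/s
Panel 4-5: Δb = 2.49 m, d̄ = (0.85+0.33)/2 = 0.59, v̄ = (0.69+0.51)/2 = 0.6 → q = 2.49×0.59×0.6 = 0.8815 m³/s
Panel 5-6: Δb = 0.51 m, d̄ = (0.33+0.16)/2 = 0.245, v̄ = (0.51+0.47)/2 = 0.49 → q = 0.51×0.245×0.49 = 0.06123 m³/s
Q = Σ q = 2.859 m³/s

2.86 m³/s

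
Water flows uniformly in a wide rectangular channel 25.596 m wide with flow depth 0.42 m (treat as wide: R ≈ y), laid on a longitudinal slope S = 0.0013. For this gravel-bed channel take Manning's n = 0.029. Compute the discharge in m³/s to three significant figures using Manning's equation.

7.50 m³/s

A = b·y = 25.596 × 0.42 = 10.75 m²
Wide channel: R ≈ y = 0.42 m
Q = (1/n)·A·R^(2/3)·S^(1/2) = (1/0.029) × 10.75 × 0.4200^(2/3) × 0.0013^(1/2) = 7.496 m³/s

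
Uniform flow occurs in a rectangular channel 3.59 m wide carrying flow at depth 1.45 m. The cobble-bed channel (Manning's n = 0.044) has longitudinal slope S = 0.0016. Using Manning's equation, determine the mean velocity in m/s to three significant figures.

0.785 m/s

A = b·y = 3.59 × 1.45 = 5.206 m²
P = b + 2y = 3.59 + 2×1.45 = 6.490 m
R = A/P = 5.206/6.490 = 0.8021 m
Q = (1/n)·A·R^(2/3)·S^(1/2) = (1/0.044) × 5.206 × 0.8021^(2/3) × 0.0016^(1/2) = 4.085 m³/s
V = Q/A = 4.085/5.206 = 0.7848 m/s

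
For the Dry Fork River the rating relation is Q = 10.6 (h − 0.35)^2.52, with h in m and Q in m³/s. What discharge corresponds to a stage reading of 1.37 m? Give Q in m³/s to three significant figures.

Q = 10.6 × (1.37 − 0.35)^2.52 = 10.6 × 1.02^2.52 = 11.14 m³/s

11.1 m³/s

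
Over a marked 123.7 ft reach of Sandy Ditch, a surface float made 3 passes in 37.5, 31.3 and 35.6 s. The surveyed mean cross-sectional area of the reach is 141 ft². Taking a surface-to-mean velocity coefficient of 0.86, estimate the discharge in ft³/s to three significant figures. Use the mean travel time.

431 ft³/s

t̄ = (37.5 + 31.3 + 35.6) / 3 = 34.8 s
v_surface = L / t̄ = 123.7 / 34.8 = 3.555 ft/s
v_mean = 0.86 × 3.555 = 3.057 ft/s
Q = A × v_mean = 141 × 3.057 = 431.0 ft³/s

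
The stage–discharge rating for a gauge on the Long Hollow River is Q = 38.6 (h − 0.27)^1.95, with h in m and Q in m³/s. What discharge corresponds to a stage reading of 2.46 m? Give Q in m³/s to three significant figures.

178 m³/s

Q = 38.6 × (2.46 − 0.27)^1.95 = 38.6 × 2.19^1.95 = 178.0 m³/s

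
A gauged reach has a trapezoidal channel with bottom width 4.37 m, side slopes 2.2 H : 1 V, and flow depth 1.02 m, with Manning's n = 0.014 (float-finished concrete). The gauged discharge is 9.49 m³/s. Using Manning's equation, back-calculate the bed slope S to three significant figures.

A = (b + z·y)·y = (4.37 + 2.2×1.02)×1.02 = 6.746 m²
P = b + 2y√(1+z²) = 4.37 + 2×1.02×√(1+2.2²) = 9.300 m
R = A/P = 6.746/9.300 = 0.7254 m
S = (Q·n / (1·A·R^(2/3)))² = (9.49×0.014 / (1×6.746×0.8073))² = 0.0005950

0.000595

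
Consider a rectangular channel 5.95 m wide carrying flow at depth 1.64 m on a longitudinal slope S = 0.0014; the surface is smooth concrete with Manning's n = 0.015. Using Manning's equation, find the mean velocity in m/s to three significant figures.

2.59 m/s

A = b·y = 5.95 × 1.64 = 9.758 m²
P = b + 2y = 5.95 + 2×1.64 = 9.230 m
R = A/P = 9.758/9.230 = 1.057 m
Q = (1/n)·A·R^(2/3)·S^(1/2) = (1/0.015) × 9.758 × 1.057^(2/3) × 0.0014^(1/2) = 25.26 m³/s
V = Q/A = 25.26/9.758 = 2.589 m/s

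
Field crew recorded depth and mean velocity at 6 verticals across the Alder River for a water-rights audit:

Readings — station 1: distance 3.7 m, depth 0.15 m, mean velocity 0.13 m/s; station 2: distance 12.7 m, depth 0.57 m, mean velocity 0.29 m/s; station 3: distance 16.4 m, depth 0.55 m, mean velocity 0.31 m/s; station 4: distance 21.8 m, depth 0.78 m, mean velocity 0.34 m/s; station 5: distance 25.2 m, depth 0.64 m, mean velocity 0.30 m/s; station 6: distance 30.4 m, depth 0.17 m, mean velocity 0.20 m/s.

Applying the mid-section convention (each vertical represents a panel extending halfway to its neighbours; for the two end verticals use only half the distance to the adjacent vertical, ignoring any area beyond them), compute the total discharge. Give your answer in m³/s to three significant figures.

3.99 m³/s

w_1 = (12.7 − 3.7)/2 = 4.5 m; q_1 = 0.13 × 0.15 × 4.5 = 0.08775 m³/s
w_2 = (16.4 − 3.7)/2 = 6.35 m; q_2 = 0.29 × 0.57 × 6.35 = 1.050 m³/s
w_3 = (21.8 − 12.7)/2 = 4.55 m; q_3 = 0.31 × 0.55 × 4.55 = 0.7758 m³/s
w_4 = (25.2 − 16.4)/2 = 4.4 m; q_4 = 0.34 × 0.78 × 4.4 = 1.167 m³/s
w_5 = (30.4 − 21.8)/2 = 4.3 m; q_5 = 0.30 × 0.64 × 4.3 = 0.8256 m³/s
w_6 = (30.4 − 25.2)/2 = 2.6 m; q_6 = 0.20 × 0.17 × 2.6 = 0.08840 m³/s
Q = Σ qᵢ = 3.994 m³/s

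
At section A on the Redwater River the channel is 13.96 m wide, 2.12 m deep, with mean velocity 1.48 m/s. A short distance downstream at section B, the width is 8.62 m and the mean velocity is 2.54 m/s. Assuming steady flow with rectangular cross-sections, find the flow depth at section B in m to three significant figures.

2.00 m

Q = A₁V₁ = (13.96×2.12) × 1.48 = 43.80 m³/s
d₂ = Q/(b₂ V₂) = 43.80/(8.62×2.54) = 2.001 m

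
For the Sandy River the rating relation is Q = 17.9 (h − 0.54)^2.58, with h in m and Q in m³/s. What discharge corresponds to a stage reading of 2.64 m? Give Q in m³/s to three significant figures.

Q = 17.9 × (2.64 − 0.54)^2.58 = 17.9 × 2.1^2.58 = 121.4 m³/s

121 m³/s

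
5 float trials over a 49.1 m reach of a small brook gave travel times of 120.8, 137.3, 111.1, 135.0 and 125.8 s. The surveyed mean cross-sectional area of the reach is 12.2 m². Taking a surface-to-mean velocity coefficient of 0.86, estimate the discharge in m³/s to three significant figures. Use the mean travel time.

t̄ = (120.8 + 137.3 + 111.1 + 135.0 + 125.8) / 5 = 126 s
v_surface = L / t̄ = 49.1 / 126 = 0.3897 m/s
v_mean = 0.86 × 0.3897 = 0.3351 m/s
Q = A × v_mean = 12.2 × 0.3351 = 4.089 m³/s

4.09 m³/s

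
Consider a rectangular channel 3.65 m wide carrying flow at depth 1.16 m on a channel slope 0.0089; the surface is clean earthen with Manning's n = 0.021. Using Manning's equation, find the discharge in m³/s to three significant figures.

A = b·y = 3.65 × 1.16 = 4.234 m²
P = b + 2y = 3.65 + 2×1.16 = 5.970 m
R = A/P = 4.234/5.970 = 0.7092 m
Q = (1/n)·A·R^(2/3)·S^(1/2) = (1/0.021) × 4.234 × 0.7092^(2/3) × 0.0089^(1/2) = 15.13 m³/s

15.1 m³/s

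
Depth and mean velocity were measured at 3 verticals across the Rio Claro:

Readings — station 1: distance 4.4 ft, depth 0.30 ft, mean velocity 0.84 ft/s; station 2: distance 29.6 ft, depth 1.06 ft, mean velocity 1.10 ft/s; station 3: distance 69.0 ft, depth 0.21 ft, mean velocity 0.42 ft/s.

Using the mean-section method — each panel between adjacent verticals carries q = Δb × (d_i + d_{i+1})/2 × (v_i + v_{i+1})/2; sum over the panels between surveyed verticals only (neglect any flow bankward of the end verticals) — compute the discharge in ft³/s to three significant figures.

Panel 1-2: Δb = 25.2 ft, d̄ = (0.30+1.06)/2 = 0.68, v̄ = (0.84+1.10)/2 = 0.97 → q = 25.2×0.68×0.97 = 16.62 ft³/s
Panel 2-3: Δb = 39.4 ft, d̄ = (1.06+0.21)/2 = 0.635, v̄ = (1.10+0.42)/2 = 0.76 → q = 39.4×0.635×0.76 = 19.01 ft³/s
Q = Σ q = 35.64 ft³/s

35.6 ft³/s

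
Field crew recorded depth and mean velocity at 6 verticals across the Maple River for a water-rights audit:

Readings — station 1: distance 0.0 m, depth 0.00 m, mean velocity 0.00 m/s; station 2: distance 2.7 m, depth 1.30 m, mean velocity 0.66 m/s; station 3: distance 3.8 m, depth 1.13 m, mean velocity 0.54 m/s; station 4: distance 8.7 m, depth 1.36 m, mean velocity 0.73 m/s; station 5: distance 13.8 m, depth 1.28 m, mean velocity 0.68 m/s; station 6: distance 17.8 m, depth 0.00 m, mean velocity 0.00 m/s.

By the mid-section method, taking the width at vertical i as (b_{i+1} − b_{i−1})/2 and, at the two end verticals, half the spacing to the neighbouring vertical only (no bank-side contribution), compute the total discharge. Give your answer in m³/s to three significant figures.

w_2 = (3.8 − 0.0)/2 = 1.9 m; q_2 = 0.66 × 1.30 × 1.9 = 1.630 m³/s
w_3 = (8.7 − 2.7)/2 = 3 m; q_3 = 0.54 × 1.13 × 3 = 1.831 m³/s
w_4 = (13.8 − 3.8)/2 = 5 m; q_4 = 0.73 × 1.36 × 5 = 4.964 m³/s
w_5 = (17.8 − 8.7)/2 = 4.55 m; q_5 = 0.68 × 1.28 × 4.55 = 3.960 m³/s
Stations 1, 6 contribute zero (depth or velocity is 0).
Q = Σ qᵢ = 12.39 m³/s

12.4 m³/s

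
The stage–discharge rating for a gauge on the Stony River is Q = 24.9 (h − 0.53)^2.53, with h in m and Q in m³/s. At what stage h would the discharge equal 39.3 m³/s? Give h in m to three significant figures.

h − h₀ = (Q/C)^(1/b) = (39.3/24.9)^(1/2.53) = 1.198 m
h = 0.53 + 1.198 = 1.728 m

1.73 m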